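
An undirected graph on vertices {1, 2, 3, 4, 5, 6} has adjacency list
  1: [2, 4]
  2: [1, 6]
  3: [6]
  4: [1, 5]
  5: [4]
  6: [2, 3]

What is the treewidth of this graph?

1

A width-1 tree decomposition is:
Bags: B1 = {1, 2}  B2 = {2, 6}  B3 = {1, 4}  B4 = {3, 6}  B5 = {4, 5}
Tree: B1–B2, B1–B3, B2–B4, B3–B5
The largest bag has 2 vertices, giving width 1; this decomposition certifies tw(G) ≤ 1. Any graph with an edge has treewidth ≥ 1, and G has the edge 2–1. Combining the bounds, tw(G) = 1.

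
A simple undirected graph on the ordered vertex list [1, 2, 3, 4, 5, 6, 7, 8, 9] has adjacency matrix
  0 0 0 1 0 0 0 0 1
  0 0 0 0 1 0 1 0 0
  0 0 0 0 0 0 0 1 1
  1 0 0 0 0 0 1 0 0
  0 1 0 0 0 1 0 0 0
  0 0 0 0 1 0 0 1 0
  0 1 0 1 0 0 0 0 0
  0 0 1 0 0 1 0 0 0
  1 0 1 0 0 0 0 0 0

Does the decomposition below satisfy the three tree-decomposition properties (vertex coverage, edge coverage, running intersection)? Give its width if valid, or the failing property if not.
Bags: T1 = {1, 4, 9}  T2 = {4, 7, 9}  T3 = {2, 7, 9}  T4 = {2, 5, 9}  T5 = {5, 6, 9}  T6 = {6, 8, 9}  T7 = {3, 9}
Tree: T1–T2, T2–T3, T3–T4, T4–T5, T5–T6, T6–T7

No — edge (8,3) lies in no bag.

A tree decomposition must satisfy three properties: every vertex lies in some bag; for every edge, both endpoints lie together in some bag; and for every vertex, the bags containing it form a connected subtree. Here edge (8,3) lies in no bag, so the decomposition is invalid.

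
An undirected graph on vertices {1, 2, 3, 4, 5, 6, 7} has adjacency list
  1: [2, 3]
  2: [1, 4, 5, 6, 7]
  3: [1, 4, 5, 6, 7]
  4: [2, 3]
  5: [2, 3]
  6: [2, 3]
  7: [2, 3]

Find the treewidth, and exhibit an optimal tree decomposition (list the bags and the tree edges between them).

Treewidth 2.
Bags: B1 = {2, 3, 7}  B2 = {2, 3, 4}  B3 = {2, 3, 6}  B4 = {1, 2, 3}  B5 = {2, 3, 5}
Tree: B1–B2, B2–B3, B3–B4, B4–B5

Each bag holds 3 vertices, so the decomposition has width 2, which upper-bounds the treewidth. The edges 3–7–2–4–3 form a cycle, so G is not a tree and its treewidth is at least 2. The upper and lower bounds meet at 2, so that is the treewidth.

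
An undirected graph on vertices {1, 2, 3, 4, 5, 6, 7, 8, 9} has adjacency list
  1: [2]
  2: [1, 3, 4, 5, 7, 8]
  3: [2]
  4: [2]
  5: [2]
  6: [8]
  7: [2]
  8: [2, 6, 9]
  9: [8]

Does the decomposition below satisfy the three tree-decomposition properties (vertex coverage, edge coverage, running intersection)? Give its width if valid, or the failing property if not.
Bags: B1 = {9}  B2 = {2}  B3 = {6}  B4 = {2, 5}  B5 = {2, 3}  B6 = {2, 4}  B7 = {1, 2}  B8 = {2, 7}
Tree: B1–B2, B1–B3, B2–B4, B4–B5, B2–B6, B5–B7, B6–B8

A tree decomposition must satisfy three properties: every vertex lies in some bag; for every edge, both endpoints lie together in some bag; and for every vertex, the bags containing it form a connected subtree. Here vertex 8 appears in no bag, so the decomposition is invalid.

No — vertex 8 appears in no bag.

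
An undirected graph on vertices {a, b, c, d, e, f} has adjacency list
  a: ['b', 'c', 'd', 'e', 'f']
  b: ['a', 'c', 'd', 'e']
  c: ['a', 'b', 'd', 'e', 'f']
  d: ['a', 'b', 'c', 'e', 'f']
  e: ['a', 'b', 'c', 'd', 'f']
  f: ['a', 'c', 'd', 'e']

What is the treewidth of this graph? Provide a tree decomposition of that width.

The largest bag has 5 vertices, giving width 4; this decomposition certifies tw(G) ≤ 4. Conversely, {a, c, d, e, f} is a clique of size 5, and the vertices of any clique must share a bag in every tree decomposition; so some bag has ≥ 5 vertices and tw(G) ≥ 4. Hence tw(G) = 4 exactly.

Treewidth 4.
One such decomposition:
Bags: B1 = {a, b, c, d, e}  B2 = {a, c, d, e, f}
Tree: B1–B2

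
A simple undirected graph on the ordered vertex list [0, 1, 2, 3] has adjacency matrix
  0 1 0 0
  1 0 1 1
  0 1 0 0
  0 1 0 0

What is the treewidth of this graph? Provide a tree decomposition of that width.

Treewidth 1.
One such decomposition:
Bags: B1 = {1, 3}  B2 = {1, 2}  B3 = {0, 1}
Tree: B1–B2, B1–B3

Every bag has size at most 2, so the width is 2 − 1 = 1 and tw(G) ≤ 1. Since G has at least one edge (e.g. 1–3), it is not an edgeless graph, so tw(G) ≥ 1. Combining the bounds, tw(G) = 1.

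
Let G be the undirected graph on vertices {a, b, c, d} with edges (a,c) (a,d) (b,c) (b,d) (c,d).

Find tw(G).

A width-2 tree decomposition is:
Bags: B1 = {a, c, d}  B2 = {b, c, d}
Tree: B1–B2
Each bag holds 3 vertices, so the decomposition has width 2, which upper-bounds the treewidth. On the other hand G contains the 3-clique {a, c, d}. A clique must lie in a single bag of any decomposition, so no decomposition can have width below 2. Combining the bounds, tw(G) = 2.

2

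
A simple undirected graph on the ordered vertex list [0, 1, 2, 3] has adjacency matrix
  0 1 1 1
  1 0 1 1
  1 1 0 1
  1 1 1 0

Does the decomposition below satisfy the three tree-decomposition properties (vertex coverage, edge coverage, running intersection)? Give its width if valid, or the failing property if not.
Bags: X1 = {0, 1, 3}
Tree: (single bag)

A tree decomposition must satisfy three properties: every vertex lies in some bag; for every edge, both endpoints lie together in some bag; and for every vertex, the bags containing it form a connected subtree. Here vertex 2 appears in no bag, so the decomposition is invalid.

No — vertex 2 appears in no bag.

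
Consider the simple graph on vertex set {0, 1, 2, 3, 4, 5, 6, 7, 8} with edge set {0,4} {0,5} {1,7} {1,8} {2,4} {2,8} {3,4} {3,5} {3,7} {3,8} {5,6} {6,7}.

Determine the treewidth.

A width-3 tree decomposition is:
Bags: B1 = {1, 5, 6, 7}  B2 = {1, 3, 5, 7}  B3 = {1, 3, 5, 8}  B4 = {0, 3, 5, 8}  B5 = {0, 3, 4, 8}  B6 = {0, 2, 4, 8}
Tree: B1–B2, B2–B3, B3–B4, B4–B5, B5–B6
Every bag has size at most 4, so the width is 4 − 1 = 3 and tw(G) ≤ 3. For the lower bound: the 4 vertex sets {1,6,7}, {5}, {3}, {0,2,4,8} are disjoint, each induces a connected subgraph, and every pair is joined by at least one edge of G. Contracting each set to a single vertex therefore yields K_{4} as a minor, and since treewidth is minor-monotone, tw(G) ≥ tw(K_{4}) = 3. Therefore the treewidth is 3.

3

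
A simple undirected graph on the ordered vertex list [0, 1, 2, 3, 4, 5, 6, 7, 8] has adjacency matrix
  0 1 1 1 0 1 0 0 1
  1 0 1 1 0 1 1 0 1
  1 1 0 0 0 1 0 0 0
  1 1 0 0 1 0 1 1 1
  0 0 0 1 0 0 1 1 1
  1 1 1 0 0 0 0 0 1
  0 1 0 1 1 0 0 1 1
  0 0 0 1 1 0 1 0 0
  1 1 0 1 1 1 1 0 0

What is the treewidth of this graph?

A width-3 tree decomposition is:
Bags: B1 = {1, 3, 6, 8}  B2 = {0, 1, 3, 8}  B3 = {3, 4, 6, 8}  B4 = {3, 4, 6, 7}  B5 = {0, 1, 5, 8}  B6 = {0, 1, 2, 5}
Tree: B1–B2, B1–B3, B3–B4, B2–B5, B5–B6
The largest bag has 4 vertices, giving width 3; this decomposition certifies tw(G) ≤ 3. For the lower bound, the 4 vertices {0, 1, 3, 8} are pairwise adjacent, and any tree decomposition puts a clique entirely inside one bag — forcing width ≥ 3. Hence tw(G) = 3 exactly.

3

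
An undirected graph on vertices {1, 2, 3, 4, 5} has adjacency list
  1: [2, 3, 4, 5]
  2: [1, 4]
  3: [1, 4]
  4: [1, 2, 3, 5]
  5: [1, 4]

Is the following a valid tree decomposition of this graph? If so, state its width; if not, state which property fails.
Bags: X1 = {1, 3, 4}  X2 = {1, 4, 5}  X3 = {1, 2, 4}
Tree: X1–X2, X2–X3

Yes; width 2.

Vertex coverage: the bags together contain {1, 2, 3, 4, 5}, the full vertex set. Edge coverage: each edge of G has both endpoints in at least one bag. Running intersection: for every vertex, the bags containing it form a connected subtree. All three properties hold, so this is a valid tree decomposition of width max|bag| − 1 = 2, and hence tw(G) ≤ 2.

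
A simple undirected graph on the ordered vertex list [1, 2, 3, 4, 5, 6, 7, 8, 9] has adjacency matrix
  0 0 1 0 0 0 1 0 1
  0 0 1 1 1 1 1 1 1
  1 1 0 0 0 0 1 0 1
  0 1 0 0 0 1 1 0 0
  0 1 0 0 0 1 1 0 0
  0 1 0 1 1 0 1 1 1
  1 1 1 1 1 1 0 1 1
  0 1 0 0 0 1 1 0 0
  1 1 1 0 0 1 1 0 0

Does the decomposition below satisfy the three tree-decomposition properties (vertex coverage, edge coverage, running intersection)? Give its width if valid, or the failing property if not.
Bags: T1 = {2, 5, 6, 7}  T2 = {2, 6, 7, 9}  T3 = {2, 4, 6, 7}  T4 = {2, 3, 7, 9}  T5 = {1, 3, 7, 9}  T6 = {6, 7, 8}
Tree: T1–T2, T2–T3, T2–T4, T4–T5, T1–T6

A tree decomposition must satisfy three properties: every vertex lies in some bag; for every edge, both endpoints lie together in some bag; and for every vertex, the bags containing it form a connected subtree. Here edge (2,8) lies in no bag, so the decomposition is invalid.

No — edge (2,8) lies in no bag.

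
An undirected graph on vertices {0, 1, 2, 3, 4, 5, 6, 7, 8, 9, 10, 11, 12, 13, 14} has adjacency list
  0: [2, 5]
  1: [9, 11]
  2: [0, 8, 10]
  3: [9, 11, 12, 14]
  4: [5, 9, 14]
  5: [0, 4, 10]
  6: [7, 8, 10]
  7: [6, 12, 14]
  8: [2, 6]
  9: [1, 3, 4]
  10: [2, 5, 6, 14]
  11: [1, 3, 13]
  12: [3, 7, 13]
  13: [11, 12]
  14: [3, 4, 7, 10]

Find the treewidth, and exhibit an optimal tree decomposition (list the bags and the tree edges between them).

Every bag has size at most 4, so the width is 4 − 1 = 3 and tw(G) ≤ 3. For the lower bound: the 4 vertex sets {0,2,8}, {5}, {10}, {4,6,7,14} are disjoint, each induces a connected subgraph, and every pair is joined by at least one edge of G. Contracting each set to a single vertex therefore yields K_{4} as a minor, and since treewidth is minor-monotone, tw(G) ≥ tw(K_{4}) = 3. Hence tw(G) = 3 exactly.

Treewidth 3.
One such decomposition:
Bags: B1 = {0, 2, 5, 8}  B2 = {2, 5, 8, 10}  B3 = {5, 6, 8, 10}  B4 = {4, 5, 6, 10}  B5 = {4, 6, 10, 14}  B6 = {4, 6, 7, 14}  B7 = {4, 7, 9, 14}  B8 = {3, 7, 9, 14}  B9 = {3, 7, 9, 12}  B10 = {1, 3, 9, 12}  B11 = {1, 3, 11, 12}  B12 = {1, 11, 12, 13}
Tree: B1–B2, B2–B3, B3–B4, B4–B5, B5–B6, B6–B7, B7–B8, B8–B9, B9–B10, B10–B11, B11–B12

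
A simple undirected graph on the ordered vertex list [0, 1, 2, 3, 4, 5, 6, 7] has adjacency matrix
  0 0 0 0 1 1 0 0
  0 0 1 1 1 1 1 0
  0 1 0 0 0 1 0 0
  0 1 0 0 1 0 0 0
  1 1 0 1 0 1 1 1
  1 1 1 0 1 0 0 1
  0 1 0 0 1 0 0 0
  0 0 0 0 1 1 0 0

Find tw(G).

2

A width-2 tree decomposition is:
Bags: B1 = {1, 4, 5}  B2 = {0, 4, 5}  B3 = {1, 4, 6}  B4 = {4, 5, 7}  B5 = {1, 3, 4}  B6 = {1, 2, 5}
Tree: B1–B2, B1–B3, B1–B4, B3–B5, B1–B6
The largest bag has 3 vertices, giving width 2; this decomposition certifies tw(G) ≤ 2. On the other hand G contains the 3-clique {1, 2, 5}. A clique must lie in a single bag of any decomposition, so no decomposition can have width below 2. Hence tw(G) = 2 exactly.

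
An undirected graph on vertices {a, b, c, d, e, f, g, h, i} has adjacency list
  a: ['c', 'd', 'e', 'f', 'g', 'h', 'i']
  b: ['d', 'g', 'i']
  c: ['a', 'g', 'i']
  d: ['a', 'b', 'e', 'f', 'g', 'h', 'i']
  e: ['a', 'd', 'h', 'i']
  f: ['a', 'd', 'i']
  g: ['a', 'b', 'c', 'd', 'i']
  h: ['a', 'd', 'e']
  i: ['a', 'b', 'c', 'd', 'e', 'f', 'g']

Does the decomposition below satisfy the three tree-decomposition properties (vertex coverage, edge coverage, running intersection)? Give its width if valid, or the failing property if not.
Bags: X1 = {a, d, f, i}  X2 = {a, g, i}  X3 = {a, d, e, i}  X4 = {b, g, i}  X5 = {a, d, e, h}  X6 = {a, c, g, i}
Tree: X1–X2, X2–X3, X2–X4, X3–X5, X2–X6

No — edge (d,g) lies in no bag.

A tree decomposition must satisfy three properties: every vertex lies in some bag; for every edge, both endpoints lie together in some bag; and for every vertex, the bags containing it form a connected subtree. Here edge (d,g) lies in no bag, so the decomposition is invalid.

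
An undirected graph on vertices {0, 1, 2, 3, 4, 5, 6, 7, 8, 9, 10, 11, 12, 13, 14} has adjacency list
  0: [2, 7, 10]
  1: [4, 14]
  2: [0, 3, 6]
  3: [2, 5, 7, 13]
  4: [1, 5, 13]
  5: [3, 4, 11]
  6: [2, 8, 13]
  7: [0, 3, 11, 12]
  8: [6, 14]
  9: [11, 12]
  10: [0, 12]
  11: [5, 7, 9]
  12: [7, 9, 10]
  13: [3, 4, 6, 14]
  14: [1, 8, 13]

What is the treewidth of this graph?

A width-3 tree decomposition is:
Bags: B1 = {1, 6, 8, 14}  B2 = {1, 6, 13, 14}  B3 = {1, 4, 6, 13}  B4 = {2, 4, 6, 13}  B5 = {2, 3, 4, 13}  B6 = {2, 3, 4, 5}  B7 = {0, 2, 3, 5}  B8 = {0, 3, 5, 7}  B9 = {0, 5, 7, 11}  B10 = {0, 7, 10, 11}  B11 = {7, 10, 11, 12}  B12 = {9, 10, 11, 12}
Tree: B1–B2, B2–B3, B3–B4, B4–B5, B5–B6, B6–B7, B7–B8, B8–B9, B9–B10, B10–B11, B11–B12
Every bag has size at most 4, so the width is 4 − 1 = 3 and tw(G) ≤ 3. For the lower bound: the 4 vertex sets {1,8,14}, {6}, {13}, {2,3,4,5} are disjoint, each induces a connected subgraph, and every pair is joined by at least one edge of G. Contracting each set to a single vertex therefore yields K_{4} as a minor, and since treewidth is minor-monotone, tw(G) ≥ tw(K_{4}) = 3. The upper and lower bounds meet at 3, so that is the treewidth.

3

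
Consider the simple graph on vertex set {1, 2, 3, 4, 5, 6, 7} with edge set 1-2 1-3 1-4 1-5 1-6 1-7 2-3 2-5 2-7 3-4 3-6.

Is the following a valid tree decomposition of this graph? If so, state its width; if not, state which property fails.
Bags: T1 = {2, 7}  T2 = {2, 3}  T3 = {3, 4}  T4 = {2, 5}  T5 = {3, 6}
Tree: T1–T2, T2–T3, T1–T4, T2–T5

A tree decomposition must satisfy three properties: every vertex lies in some bag; for every edge, both endpoints lie together in some bag; and for every vertex, the bags containing it form a connected subtree. Here vertex 1 appears in no bag, so the decomposition is invalid.

No — vertex 1 appears in no bag.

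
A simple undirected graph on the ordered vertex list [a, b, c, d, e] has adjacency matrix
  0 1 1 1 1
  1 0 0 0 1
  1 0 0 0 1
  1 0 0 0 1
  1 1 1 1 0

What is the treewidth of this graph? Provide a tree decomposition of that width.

Treewidth 2.
One optimal decomposition is:
Bags: B1 = {a, c, e}  B2 = {a, d, e}  B3 = {a, b, e}
Tree: B1–B2, B1–B3

Each bag holds 3 vertices, so the decomposition has width 2, which upper-bounds the treewidth. Conversely, {a, d, e} is a clique of size 3, and the vertices of any clique must share a bag in every tree decomposition; so some bag has ≥ 3 vertices and tw(G) ≥ 2. The upper and lower bounds meet at 2, so that is the treewidth.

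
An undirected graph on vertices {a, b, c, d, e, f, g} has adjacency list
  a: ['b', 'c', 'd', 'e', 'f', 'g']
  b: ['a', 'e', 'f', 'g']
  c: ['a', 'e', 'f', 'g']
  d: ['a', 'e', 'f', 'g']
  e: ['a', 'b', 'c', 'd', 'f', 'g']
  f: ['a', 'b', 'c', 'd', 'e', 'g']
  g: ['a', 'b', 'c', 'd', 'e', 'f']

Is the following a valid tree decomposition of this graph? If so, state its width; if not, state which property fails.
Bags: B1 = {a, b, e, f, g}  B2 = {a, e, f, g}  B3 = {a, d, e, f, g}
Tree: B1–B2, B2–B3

No — vertex c appears in no bag.

A tree decomposition must satisfy three properties: every vertex lies in some bag; for every edge, both endpoints lie together in some bag; and for every vertex, the bags containing it form a connected subtree. Here vertex c appears in no bag, so the decomposition is invalid.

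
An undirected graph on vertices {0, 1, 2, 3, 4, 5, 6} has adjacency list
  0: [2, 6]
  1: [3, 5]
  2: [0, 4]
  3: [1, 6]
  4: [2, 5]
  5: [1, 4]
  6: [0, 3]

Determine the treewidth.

2

A width-2 tree decomposition is:
Bags: B1 = {1, 3, 5}  B2 = {3, 4, 5}  B3 = {2, 3, 4}  B4 = {0, 2, 3}  B5 = {0, 3, 6}
Tree: B1–B2, B2–B3, B3–B4, B4–B5
The largest bag has 3 vertices, giving width 2; this decomposition certifies tw(G) ≤ 2. Since 3–1–5–4–2–0–6–3 is a cycle in G, G is not acyclic. Forests are exactly the graphs of treewidth ≤ 1, so tw(G) ≥ 2. Hence tw(G) = 2 exactly.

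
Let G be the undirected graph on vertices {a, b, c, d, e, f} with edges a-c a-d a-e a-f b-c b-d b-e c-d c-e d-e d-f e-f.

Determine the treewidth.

A width-3 tree decomposition is:
Bags: B1 = {a, d, e, f}  B2 = {a, c, d, e}  B3 = {b, c, d, e}
Tree: B1–B2, B2–B3
Every bag has size at most 4, so the width is 4 − 1 = 3 and tw(G) ≤ 3. Conversely, {a, c, d, e} is a clique of size 4, and the vertices of any clique must share a bag in every tree decomposition; so some bag has ≥ 4 vertices and tw(G) ≥ 3. The upper and lower bounds meet at 3, so that is the treewidth.

3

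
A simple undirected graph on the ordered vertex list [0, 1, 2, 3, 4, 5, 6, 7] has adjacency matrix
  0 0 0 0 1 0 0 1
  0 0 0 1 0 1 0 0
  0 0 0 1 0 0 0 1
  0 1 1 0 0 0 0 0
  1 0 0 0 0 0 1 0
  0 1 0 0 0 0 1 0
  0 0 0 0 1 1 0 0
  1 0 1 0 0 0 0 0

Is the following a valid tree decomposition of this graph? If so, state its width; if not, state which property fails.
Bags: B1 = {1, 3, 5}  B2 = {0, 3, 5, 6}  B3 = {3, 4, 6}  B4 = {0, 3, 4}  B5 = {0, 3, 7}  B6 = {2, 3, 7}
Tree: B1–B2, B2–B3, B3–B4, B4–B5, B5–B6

A tree decomposition must satisfy three properties: every vertex lies in some bag; for every edge, both endpoints lie together in some bag; and for every vertex, the bags containing it form a connected subtree. Here bags containing vertex 0 are not connected in the tree, so the decomposition is invalid.

No — bags containing vertex 0 are not connected in the tree.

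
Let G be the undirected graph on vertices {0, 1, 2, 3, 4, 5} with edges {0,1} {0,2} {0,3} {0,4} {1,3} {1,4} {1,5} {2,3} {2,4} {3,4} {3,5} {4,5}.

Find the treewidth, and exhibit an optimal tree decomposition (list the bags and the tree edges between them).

Treewidth 3.
One optimal decomposition is:
Bags: B1 = {1, 3, 4, 5}  B2 = {0, 1, 3, 4}  B3 = {0, 2, 3, 4}
Tree: B1–B2, B2–B3

Each bag holds 4 vertices, so the decomposition has width 3, which upper-bounds the treewidth. Conversely, {0, 1, 3, 4} is a clique of size 4, and the vertices of any clique must share a bag in every tree decomposition; so some bag has ≥ 4 vertices and tw(G) ≥ 3. The upper and lower bounds meet at 3, so that is the treewidth.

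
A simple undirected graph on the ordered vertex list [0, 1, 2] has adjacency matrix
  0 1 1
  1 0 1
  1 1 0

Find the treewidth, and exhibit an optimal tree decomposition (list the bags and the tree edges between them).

Treewidth 2.
One optimal decomposition is:
Bags: B1 = {0, 1, 2}
Tree: (single bag)

With just one bag of size 3, the width is 3 − 1 = 2, so tw(G) ≤ 2. For the lower bound, the 3 vertices {0, 1, 2} are pairwise adjacent, and any tree decomposition puts a clique entirely inside one bag — forcing width ≥ 2. Therefore the treewidth is 2.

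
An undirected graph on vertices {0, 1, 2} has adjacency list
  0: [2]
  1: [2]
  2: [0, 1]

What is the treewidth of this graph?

1

A width-1 tree decomposition is:
Bags: B1 = {0, 2}  B2 = {1, 2}
Tree: B1–B2
The largest bag has 2 vertices, giving width 1; this decomposition certifies tw(G) ≤ 1. Any graph with an edge has treewidth ≥ 1, and G has the edge 2–0. Combining the bounds, tw(G) = 1.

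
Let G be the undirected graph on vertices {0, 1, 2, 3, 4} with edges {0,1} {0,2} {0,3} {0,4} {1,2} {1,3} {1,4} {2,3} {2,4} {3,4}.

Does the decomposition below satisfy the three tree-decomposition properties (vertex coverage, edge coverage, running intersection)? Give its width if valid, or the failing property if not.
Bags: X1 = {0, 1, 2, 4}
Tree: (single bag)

A tree decomposition must satisfy three properties: every vertex lies in some bag; for every edge, both endpoints lie together in some bag; and for every vertex, the bags containing it form a connected subtree. Here vertex 3 appears in no bag, so the decomposition is invalid.

No — vertex 3 appears in no bag.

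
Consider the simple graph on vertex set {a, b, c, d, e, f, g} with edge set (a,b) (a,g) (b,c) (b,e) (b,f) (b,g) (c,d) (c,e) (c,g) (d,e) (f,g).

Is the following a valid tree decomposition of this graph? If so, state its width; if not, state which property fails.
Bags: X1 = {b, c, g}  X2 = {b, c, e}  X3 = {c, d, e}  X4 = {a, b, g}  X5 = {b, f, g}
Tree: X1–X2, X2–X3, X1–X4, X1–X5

Yes; width 2.

Every vertex of G appears in some bag (union = {a, b, c, d, e, f, g}); every edge is covered by a bag; and for each vertex v the set of bags containing v is connected in the bag tree. The decomposition is therefore valid. The largest bag has 3 vertices, so the width is 2.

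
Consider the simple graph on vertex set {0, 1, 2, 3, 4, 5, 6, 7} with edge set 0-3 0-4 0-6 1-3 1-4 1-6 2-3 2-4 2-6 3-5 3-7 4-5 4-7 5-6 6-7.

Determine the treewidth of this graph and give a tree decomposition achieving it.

Treewidth 3.
One such decomposition:
Bags: B1 = {3, 4, 5, 6}  B2 = {3, 4, 6, 7}  B3 = {0, 3, 4, 6}  B4 = {2, 3, 4, 6}  B5 = {1, 3, 4, 6}
Tree: B1–B2, B2–B3, B3–B4, B4–B5

Each bag holds 4 vertices, so the decomposition has width 3, which upper-bounds the treewidth. For the lower bound: the 4 vertex sets {4,5}, {6,7}, {3}, {0} are disjoint, each induces a connected subgraph, and every pair is joined by at least one edge of G. Contracting each set to a single vertex therefore yields K_{4} as a minor, and since treewidth is minor-monotone, tw(G) ≥ tw(K_{4}) = 3. Therefore the treewidth is 3.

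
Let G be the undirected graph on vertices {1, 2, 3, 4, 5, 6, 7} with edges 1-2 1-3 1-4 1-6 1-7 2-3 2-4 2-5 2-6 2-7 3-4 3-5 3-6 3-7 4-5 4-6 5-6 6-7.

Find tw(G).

4

A width-4 tree decomposition is:
Bags: B1 = {1, 2, 3, 6, 7}  B2 = {1, 2, 3, 4, 6}  B3 = {2, 3, 4, 5, 6}
Tree: B1–B2, B2–B3
Every bag has size at most 5, so the width is 5 − 1 = 4 and tw(G) ≤ 4. For the lower bound, the 5 vertices {1, 2, 3, 4, 6} are pairwise adjacent, and any tree decomposition puts a clique entirely inside one bag — forcing width ≥ 4. The upper and lower bounds meet at 4, so that is the treewidth.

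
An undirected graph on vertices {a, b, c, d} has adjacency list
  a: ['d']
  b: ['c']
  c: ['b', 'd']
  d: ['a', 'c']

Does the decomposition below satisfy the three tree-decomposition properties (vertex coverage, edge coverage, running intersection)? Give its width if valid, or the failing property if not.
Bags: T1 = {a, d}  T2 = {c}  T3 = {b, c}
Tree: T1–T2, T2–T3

No — edge (d,c) lies in no bag.

A tree decomposition must satisfy three properties: every vertex lies in some bag; for every edge, both endpoints lie together in some bag; and for every vertex, the bags containing it form a connected subtree. Here edge (d,c) lies in no bag, so the decomposition is invalid.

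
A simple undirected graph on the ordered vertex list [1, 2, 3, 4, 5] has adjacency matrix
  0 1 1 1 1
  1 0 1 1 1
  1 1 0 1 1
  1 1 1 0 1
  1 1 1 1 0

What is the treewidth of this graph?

A width-4 tree decomposition is:
Bags: B1 = {1, 2, 3, 4, 5}
Tree: (single bag)
With just one bag of size 5, the width is 5 − 1 = 4, so tw(G) ≤ 4. On the other hand G contains the 5-clique {1, 2, 3, 4, 5}. A clique must lie in a single bag of any decomposition, so no decomposition can have width below 4. The upper and lower bounds meet at 4, so that is the treewidth.

4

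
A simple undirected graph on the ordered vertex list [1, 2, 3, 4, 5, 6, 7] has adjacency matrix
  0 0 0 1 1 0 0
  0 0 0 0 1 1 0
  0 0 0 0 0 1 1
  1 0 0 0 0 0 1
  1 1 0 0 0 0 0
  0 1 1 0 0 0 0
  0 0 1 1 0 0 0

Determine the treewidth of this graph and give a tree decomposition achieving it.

Treewidth 2.
Bags: B1 = {2, 5, 6}  B2 = {1, 5, 6}  B3 = {1, 4, 6}  B4 = {4, 6, 7}  B5 = {3, 6, 7}
Tree: B1–B2, B2–B3, B3–B4, B4–B5

Every bag has size at most 3, so the width is 3 − 1 = 2 and tw(G) ≤ 2. For the lower bound, G contains the cycle 6–2–5–1–4–7–3–6, so G is not a forest; only forests have treewidth ≤ 1, hence tw(G) ≥ 2. Hence tw(G) = 2 exactly.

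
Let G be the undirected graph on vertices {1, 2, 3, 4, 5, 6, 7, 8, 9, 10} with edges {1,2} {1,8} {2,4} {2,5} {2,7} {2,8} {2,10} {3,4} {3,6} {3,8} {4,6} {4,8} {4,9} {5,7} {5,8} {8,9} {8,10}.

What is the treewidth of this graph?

A width-2 tree decomposition is:
Bags: B1 = {2, 4, 8}  B2 = {4, 8, 9}  B3 = {2, 5, 8}  B4 = {2, 5, 7}  B5 = {3, 4, 8}  B6 = {2, 8, 10}  B7 = {3, 4, 6}  B8 = {1, 2, 8}
Tree: B1–B2, B1–B3, B3–B4, B2–B5, B1–B6, B5–B7, B6–B8
The largest bag has 3 vertices, giving width 2; this decomposition certifies tw(G) ≤ 2. On the other hand G contains the 3-clique {4, 8, 9}. A clique must lie in a single bag of any decomposition, so no decomposition can have width below 2. The upper and lower bounds meet at 2, so that is the treewidth.

2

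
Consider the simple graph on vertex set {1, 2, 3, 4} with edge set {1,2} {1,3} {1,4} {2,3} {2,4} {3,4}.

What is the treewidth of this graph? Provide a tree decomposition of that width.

Treewidth 3.
One such decomposition:
Bags: B1 = {1, 2, 3, 4}
Tree: (single bag)

A single bag containing all 4 vertices is trivially a valid decomposition of width 3. Conversely, {1, 2, 3, 4} is a clique of size 4, and the vertices of any clique must share a bag in every tree decomposition; so some bag has ≥ 4 vertices and tw(G) ≥ 3. Hence tw(G) = 3 exactly.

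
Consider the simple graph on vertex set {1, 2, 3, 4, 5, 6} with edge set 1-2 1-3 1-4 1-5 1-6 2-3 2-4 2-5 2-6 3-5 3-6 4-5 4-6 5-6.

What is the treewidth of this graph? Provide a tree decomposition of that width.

Treewidth 4.
One optimal decomposition is:
Bags: B1 = {1, 2, 3, 5, 6}  B2 = {1, 2, 4, 5, 6}
Tree: B1–B2

Each bag holds 5 vertices, so the decomposition has width 4, which upper-bounds the treewidth. Conversely, {1, 2, 3, 5, 6} is a clique of size 5, and the vertices of any clique must share a bag in every tree decomposition; so some bag has ≥ 5 vertices and tw(G) ≥ 4. The upper and lower bounds meet at 4, so that is the treewidth.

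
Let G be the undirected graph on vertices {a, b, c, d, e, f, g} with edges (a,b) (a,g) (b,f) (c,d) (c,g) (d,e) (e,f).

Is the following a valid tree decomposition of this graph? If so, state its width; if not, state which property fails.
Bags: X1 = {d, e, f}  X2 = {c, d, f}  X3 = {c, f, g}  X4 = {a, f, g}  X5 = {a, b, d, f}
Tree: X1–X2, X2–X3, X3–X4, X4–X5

A tree decomposition must satisfy three properties: every vertex lies in some bag; for every edge, both endpoints lie together in some bag; and for every vertex, the bags containing it form a connected subtree. Here bags containing vertex d are not connected in the tree, so the decomposition is invalid.

No — bags containing vertex d are not connected in the tree.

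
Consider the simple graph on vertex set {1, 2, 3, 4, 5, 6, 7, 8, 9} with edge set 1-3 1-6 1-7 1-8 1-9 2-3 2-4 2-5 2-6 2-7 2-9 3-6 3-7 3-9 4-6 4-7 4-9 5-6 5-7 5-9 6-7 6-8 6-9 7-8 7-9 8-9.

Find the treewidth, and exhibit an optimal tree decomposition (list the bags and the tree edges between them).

Treewidth 4.
One optimal decomposition is:
Bags: B1 = {1, 6, 7, 8, 9}  B2 = {1, 3, 6, 7, 9}  B3 = {2, 3, 6, 7, 9}  B4 = {2, 4, 6, 7, 9}  B5 = {2, 5, 6, 7, 9}
Tree: B1–B2, B2–B3, B3–B4, B4–B5

The largest bag has 5 vertices, giving width 4; this decomposition certifies tw(G) ≤ 4. For the lower bound, the 5 vertices {1, 6, 7, 8, 9} are pairwise adjacent, and any tree decomposition puts a clique entirely inside one bag — forcing width ≥ 4. Hence tw(G) = 4 exactly.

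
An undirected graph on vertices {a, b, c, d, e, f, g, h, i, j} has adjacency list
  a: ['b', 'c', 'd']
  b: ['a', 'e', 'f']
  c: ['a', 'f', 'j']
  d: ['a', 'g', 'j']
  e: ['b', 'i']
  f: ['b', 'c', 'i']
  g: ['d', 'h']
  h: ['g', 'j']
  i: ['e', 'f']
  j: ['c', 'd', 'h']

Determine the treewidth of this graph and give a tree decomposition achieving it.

Treewidth 2.
One optimal decomposition is:
Bags: B1 = {g, h, j}  B2 = {d, g, j}  B3 = {c, d, j}  B4 = {a, c, d}  B5 = {a, c, f}  B6 = {a, b, f}  B7 = {b, f, i}  B8 = {b, e, i}
Tree: B1–B2, B2–B3, B3–B4, B4–B5, B5–B6, B6–B7, B7–B8

Each bag holds 3 vertices, so the decomposition has width 2, which upper-bounds the treewidth. The edges h–g–d–j–h form a cycle, so G is not a tree and its treewidth is at least 2. Combining the bounds, tw(G) = 2.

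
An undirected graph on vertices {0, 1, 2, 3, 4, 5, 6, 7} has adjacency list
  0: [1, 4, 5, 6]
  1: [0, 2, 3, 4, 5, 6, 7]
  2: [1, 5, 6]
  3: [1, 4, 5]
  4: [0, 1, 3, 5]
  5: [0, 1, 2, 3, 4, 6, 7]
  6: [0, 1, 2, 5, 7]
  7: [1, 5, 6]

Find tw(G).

3

A width-3 tree decomposition is:
Bags: B1 = {1, 2, 5, 6}  B2 = {1, 5, 6, 7}  B3 = {0, 1, 5, 6}  B4 = {0, 1, 4, 5}  B5 = {1, 3, 4, 5}
Tree: B1–B2, B2–B3, B3–B4, B4–B5
Every bag has size at most 4, so the width is 4 − 1 = 3 and tw(G) ≤ 3. Conversely, {1, 3, 4, 5} is a clique of size 4, and the vertices of any clique must share a bag in every tree decomposition; so some bag has ≥ 4 vertices and tw(G) ≥ 3. The upper and lower bounds meet at 3, so that is the treewidth.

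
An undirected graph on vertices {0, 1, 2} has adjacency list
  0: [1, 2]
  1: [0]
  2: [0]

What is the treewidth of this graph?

1

A width-1 tree decomposition is:
Bags: B1 = {0, 2}  B2 = {0, 1}
Tree: B1–B2
Every bag has size at most 2, so the width is 2 − 1 = 1 and tw(G) ≤ 1. Since G has at least one edge (e.g. 0–2), it is not an edgeless graph, so tw(G) ≥ 1. The upper and lower bounds meet at 1, so that is the treewidth.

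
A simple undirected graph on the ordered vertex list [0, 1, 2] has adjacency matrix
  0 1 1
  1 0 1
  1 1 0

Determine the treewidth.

2

A width-2 tree decomposition is:
Bags: B1 = {0, 1, 2}
Tree: (single bag)
A single bag containing all 3 vertices is trivially a valid decomposition of width 2. On the other hand G contains the 3-clique {0, 1, 2}. A clique must lie in a single bag of any decomposition, so no decomposition can have width below 2. The upper and lower bounds meet at 2, so that is the treewidth.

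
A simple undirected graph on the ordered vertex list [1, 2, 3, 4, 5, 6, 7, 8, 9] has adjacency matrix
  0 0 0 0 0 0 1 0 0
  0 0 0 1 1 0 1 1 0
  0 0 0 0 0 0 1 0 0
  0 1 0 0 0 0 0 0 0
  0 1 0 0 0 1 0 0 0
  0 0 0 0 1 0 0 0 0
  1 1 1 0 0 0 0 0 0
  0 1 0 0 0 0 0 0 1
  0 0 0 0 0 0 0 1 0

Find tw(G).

A width-1 tree decomposition is:
Bags: B1 = {1, 7}  B2 = {3, 7}  B3 = {2, 7}  B4 = {2, 8}  B5 = {2, 5}  B6 = {5, 6}  B7 = {8, 9}  B8 = {2, 4}
Tree: B1–B2, B2–B3, B3–B4, B4–B5, B5–B6, B4–B7, B4–B8
Each bag holds 2 vertices, so the decomposition has width 1, which upper-bounds the treewidth. G has an edge, so its treewidth is at least 1. The upper and lower bounds meet at 1, so that is the treewidth.

1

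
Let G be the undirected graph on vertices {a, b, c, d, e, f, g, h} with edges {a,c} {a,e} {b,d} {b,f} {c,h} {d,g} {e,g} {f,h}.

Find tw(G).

2

A width-2 tree decomposition is:
Bags: B1 = {b, d, g}  B2 = {b, e, g}  B3 = {a, b, e}  B4 = {a, b, c}  B5 = {b, c, h}  B6 = {b, f, h}
Tree: B1–B2, B2–B3, B3–B4, B4–B5, B5–B6
Each bag holds 3 vertices, so the decomposition has width 2, which upper-bounds the treewidth. Since b–d–g–e–a–c–h–f–b is a cycle in G, G is not acyclic. Forests are exactly the graphs of treewidth ≤ 1, so tw(G) ≥ 2. The upper and lower bounds meet at 2, so that is the treewidth.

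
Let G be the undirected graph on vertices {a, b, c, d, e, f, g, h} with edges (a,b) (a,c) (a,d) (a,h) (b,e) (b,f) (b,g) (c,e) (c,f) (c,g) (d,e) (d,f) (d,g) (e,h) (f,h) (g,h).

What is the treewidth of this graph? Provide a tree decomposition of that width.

Each bag holds 5 vertices, so the decomposition has width 4, which upper-bounds the treewidth. For the lower bound: the 5 vertex sets {d,g}, {e,h}, {c,f}, {a}, {b} are disjoint, each induces a connected subgraph, and every pair is joined by at least one edge of G. Contracting each set to a single vertex therefore yields K_{5} as a minor, and since treewidth is minor-monotone, tw(G) ≥ tw(K_{5}) = 4. The upper and lower bounds meet at 4, so that is the treewidth.

Treewidth 4.
One optimal decomposition is:
Bags: B1 = {a, d, e, f, g}  B2 = {a, e, f, g, h}  B3 = {a, c, e, f, g}  B4 = {a, b, e, f, g}
Tree: B1–B2, B2–B3, B3–B4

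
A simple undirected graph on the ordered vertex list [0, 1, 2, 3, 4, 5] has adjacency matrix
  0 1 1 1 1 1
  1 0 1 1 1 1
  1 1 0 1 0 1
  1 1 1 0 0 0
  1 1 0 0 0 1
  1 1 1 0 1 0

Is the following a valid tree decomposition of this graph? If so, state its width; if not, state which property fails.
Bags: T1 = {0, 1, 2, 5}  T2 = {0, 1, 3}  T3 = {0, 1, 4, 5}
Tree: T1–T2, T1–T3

A tree decomposition must satisfy three properties: every vertex lies in some bag; for every edge, both endpoints lie together in some bag; and for every vertex, the bags containing it form a connected subtree. Here edge (2,3) lies in no bag, so the decomposition is invalid.

No — edge (2,3) lies in no bag.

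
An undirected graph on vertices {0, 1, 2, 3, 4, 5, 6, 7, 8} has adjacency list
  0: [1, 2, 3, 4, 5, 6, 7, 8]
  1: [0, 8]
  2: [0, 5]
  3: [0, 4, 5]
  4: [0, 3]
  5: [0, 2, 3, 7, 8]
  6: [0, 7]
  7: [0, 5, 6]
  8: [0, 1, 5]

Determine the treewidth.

A width-2 tree decomposition is:
Bags: B1 = {0, 5, 7}  B2 = {0, 3, 5}  B3 = {0, 2, 5}  B4 = {0, 5, 8}  B5 = {0, 1, 8}  B6 = {0, 3, 4}  B7 = {0, 6, 7}
Tree: B1–B2, B2–B3, B3–B4, B4–B5, B2–B6, B1–B7
The largest bag has 3 vertices, giving width 2; this decomposition certifies tw(G) ≤ 2. Conversely, {0, 1, 8} is a clique of size 3, and the vertices of any clique must share a bag in every tree decomposition; so some bag has ≥ 3 vertices and tw(G) ≥ 2. Therefore the treewidth is 2.

2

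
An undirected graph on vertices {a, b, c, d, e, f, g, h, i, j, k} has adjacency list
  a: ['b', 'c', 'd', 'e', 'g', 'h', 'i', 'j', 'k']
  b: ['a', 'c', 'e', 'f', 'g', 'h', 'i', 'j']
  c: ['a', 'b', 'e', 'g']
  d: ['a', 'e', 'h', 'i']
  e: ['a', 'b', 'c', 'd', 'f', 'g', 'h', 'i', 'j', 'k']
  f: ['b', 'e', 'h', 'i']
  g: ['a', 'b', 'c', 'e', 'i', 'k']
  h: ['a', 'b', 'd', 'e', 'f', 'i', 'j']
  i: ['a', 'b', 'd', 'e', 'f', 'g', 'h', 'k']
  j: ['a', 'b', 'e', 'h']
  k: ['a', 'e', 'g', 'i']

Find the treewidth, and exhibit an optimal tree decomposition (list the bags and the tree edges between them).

Each bag holds 5 vertices, so the decomposition has width 4, which upper-bounds the treewidth. For the lower bound, the 5 vertices {a, d, e, h, i} are pairwise adjacent, and any tree decomposition puts a clique entirely inside one bag — forcing width ≥ 4. Therefore the treewidth is 4.

Treewidth 4.
One optimal decomposition is:
Bags: B1 = {a, d, e, h, i}  B2 = {a, b, e, h, i}  B3 = {a, b, e, g, i}  B4 = {a, b, e, h, j}  B5 = {a, b, c, e, g}  B6 = {a, e, g, i, k}  B7 = {b, e, f, h, i}
Tree: B1–B2, B2–B3, B2–B4, B3–B5, B3–B6, B2–B7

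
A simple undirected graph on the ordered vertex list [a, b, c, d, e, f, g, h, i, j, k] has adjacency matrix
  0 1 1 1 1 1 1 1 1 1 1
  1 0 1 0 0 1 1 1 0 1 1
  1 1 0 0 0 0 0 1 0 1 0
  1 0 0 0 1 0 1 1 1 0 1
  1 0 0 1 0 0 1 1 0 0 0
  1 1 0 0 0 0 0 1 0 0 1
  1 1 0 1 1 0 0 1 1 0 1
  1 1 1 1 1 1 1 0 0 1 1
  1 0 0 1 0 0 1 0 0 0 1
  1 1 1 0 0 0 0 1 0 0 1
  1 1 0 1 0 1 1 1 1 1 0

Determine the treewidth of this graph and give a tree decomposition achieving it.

The largest bag has 5 vertices, giving width 4; this decomposition certifies tw(G) ≤ 4. Conversely, {a, d, e, g, h} is a clique of size 5, and the vertices of any clique must share a bag in every tree decomposition; so some bag has ≥ 5 vertices and tw(G) ≥ 4. Therefore the treewidth is 4.

Treewidth 4.
One optimal decomposition is:
Bags: B1 = {a, d, g, h, k}  B2 = {a, b, g, h, k}  B3 = {a, b, h, j, k}  B4 = {a, b, c, h, j}  B5 = {a, d, g, i, k}  B6 = {a, d, e, g, h}  B7 = {a, b, f, h, k}
Tree: B1–B2, B2–B3, B3–B4, B1–B5, B1–B6, B3–B7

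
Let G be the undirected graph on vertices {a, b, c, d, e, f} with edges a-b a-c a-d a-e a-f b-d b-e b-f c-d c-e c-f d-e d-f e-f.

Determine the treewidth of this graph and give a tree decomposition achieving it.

Treewidth 4.
One optimal decomposition is:
Bags: B1 = {a, c, d, e, f}  B2 = {a, b, d, e, f}
Tree: B1–B2

Every bag has size at most 5, so the width is 5 − 1 = 4 and tw(G) ≤ 4. Conversely, {a, c, d, e, f} is a clique of size 5, and the vertices of any clique must share a bag in every tree decomposition; so some bag has ≥ 5 vertices and tw(G) ≥ 4. Hence tw(G) = 4 exactly.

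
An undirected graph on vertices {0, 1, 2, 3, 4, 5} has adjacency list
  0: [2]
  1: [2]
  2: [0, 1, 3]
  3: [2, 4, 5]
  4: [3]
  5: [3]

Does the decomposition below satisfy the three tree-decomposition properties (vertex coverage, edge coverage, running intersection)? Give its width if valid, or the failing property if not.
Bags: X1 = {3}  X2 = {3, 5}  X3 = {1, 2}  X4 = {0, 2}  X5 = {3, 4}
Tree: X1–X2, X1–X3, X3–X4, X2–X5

No — edge (2,3) lies in no bag.

A tree decomposition must satisfy three properties: every vertex lies in some bag; for every edge, both endpoints lie together in some bag; and for every vertex, the bags containing it form a connected subtree. Here edge (2,3) lies in no bag, so the decomposition is invalid.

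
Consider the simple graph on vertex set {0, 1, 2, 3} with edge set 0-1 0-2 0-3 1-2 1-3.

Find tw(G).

2

A width-2 tree decomposition is:
Bags: B1 = {0, 1, 3}  B2 = {0, 1, 2}
Tree: B1–B2
Each bag holds 3 vertices, so the decomposition has width 2, which upper-bounds the treewidth. Conversely, {0, 1, 2} is a clique of size 3, and the vertices of any clique must share a bag in every tree decomposition; so some bag has ≥ 3 vertices and tw(G) ≥ 2. Therefore the treewidth is 2.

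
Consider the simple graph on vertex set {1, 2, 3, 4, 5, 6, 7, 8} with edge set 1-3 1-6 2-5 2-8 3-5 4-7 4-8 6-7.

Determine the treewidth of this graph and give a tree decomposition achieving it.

The largest bag has 3 vertices, giving width 2; this decomposition certifies tw(G) ≤ 2. For the lower bound, G contains the cycle 4–8–2–5–3–1–6–7–4, so G is not a forest; only forests have treewidth ≤ 1, hence tw(G) ≥ 2. Combining the bounds, tw(G) = 2.

Treewidth 2.
One such decomposition:
Bags: B1 = {2, 4, 8}  B2 = {2, 4, 5}  B3 = {3, 4, 5}  B4 = {1, 3, 4}  B5 = {1, 4, 6}  B6 = {4, 6, 7}
Tree: B1–B2, B2–B3, B3–B4, B4–B5, B5–B6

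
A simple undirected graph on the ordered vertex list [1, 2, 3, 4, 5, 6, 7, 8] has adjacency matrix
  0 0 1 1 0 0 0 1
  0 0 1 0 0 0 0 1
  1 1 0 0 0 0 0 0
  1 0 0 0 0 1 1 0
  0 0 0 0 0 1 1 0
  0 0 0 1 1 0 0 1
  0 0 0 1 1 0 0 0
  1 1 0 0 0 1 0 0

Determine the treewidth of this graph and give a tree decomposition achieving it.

Treewidth 2.
One such decomposition:
Bags: B1 = {2, 3, 8}  B2 = {1, 3, 8}  B3 = {1, 6, 8}  B4 = {1, 4, 6}  B5 = {4, 5, 6}  B6 = {4, 5, 7}
Tree: B1–B2, B2–B3, B3–B4, B4–B5, B5–B6

The largest bag has 3 vertices, giving width 2; this decomposition certifies tw(G) ≤ 2. For the lower bound, G contains the cycle 2–3–1–8–2, so G is not a forest; only forests have treewidth ≤ 1, hence tw(G) ≥ 2. Combining the bounds, tw(G) = 2.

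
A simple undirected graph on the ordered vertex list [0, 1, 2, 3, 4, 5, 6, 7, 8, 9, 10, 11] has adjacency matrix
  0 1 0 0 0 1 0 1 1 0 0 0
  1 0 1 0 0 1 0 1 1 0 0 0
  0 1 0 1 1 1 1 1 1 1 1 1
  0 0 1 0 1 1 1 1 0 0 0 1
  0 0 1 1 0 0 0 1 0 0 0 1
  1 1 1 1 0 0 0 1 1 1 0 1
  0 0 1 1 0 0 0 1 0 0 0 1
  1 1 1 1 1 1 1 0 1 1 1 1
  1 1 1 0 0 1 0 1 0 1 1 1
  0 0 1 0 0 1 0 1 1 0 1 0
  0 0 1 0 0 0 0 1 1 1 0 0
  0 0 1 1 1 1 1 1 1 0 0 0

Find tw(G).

A width-4 tree decomposition is:
Bags: B1 = {2, 3, 5, 7, 11}  B2 = {2, 5, 7, 8, 11}  B3 = {1, 2, 5, 7, 8}  B4 = {2, 5, 7, 8, 9}  B5 = {2, 7, 8, 9, 10}  B6 = {0, 1, 5, 7, 8}  B7 = {2, 3, 6, 7, 11}  B8 = {2, 3, 4, 7, 11}
Tree: B1–B2, B2–B3, B3–B4, B4–B5, B3–B6, B1–B7, B7–B8
Each bag holds 5 vertices, so the decomposition has width 4, which upper-bounds the treewidth. Conversely, {0, 1, 5, 7, 8} is a clique of size 5, and the vertices of any clique must share a bag in every tree decomposition; so some bag has ≥ 5 vertices and tw(G) ≥ 4. Combining the bounds, tw(G) = 4.

4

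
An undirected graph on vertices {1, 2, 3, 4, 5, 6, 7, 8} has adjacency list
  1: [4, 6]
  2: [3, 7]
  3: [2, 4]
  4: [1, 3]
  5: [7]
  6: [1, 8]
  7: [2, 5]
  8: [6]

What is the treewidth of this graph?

1

A width-1 tree decomposition is:
Bags: B1 = {6, 8}  B2 = {1, 6}  B3 = {1, 4}  B4 = {3, 4}  B5 = {2, 3}  B6 = {2, 7}  B7 = {5, 7}
Tree: B1–B2, B2–B3, B3–B4, B4–B5, B5–B6, B6–B7
The largest bag has 2 vertices, giving width 1; this decomposition certifies tw(G) ≤ 1. Any graph with an edge has treewidth ≥ 1, and G has the edge 8–6. Therefore the treewidth is 1.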